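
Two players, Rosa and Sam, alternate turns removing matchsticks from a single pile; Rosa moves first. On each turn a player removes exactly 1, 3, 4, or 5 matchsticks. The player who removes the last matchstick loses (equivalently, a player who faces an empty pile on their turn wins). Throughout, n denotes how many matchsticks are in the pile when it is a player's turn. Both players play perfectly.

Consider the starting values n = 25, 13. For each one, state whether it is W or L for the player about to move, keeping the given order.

25: L, 13: W

Positions with no move are W. A position that does have a move is losing for the player to move precisely when every available move leads to a winning position for the opponent. Fill in the labels:
n=0: no move; the opponent has just taken the last matchstick and therefore loses → W
n=1: L (sole option 0(W) is W)
n=2: W (go to 1, an L position)
n=3: L (options 2(W), 0(W) are all W)
n=4: W (go to 3, an L position)
n=5: W (go to 1, an L position)
n=6: W (go to 3, an L position)
n=7: W (go to 3, an L position)
n=8: W (go to 3, an L position)
n=9: L (options 8(W), 6(W), 5(W), 4(W) are all W)
n=10: W (go to 9, an L position)
n=11: L (options 10(W), 8(W), 7(W), 6(W) are all W)
n=12: W (go to 11, an L position)
n=13: W (go to 9, an L position)
n=14: W (go to 11, an L position)
n=15: W (go to 11, an L position)
n=16: W (go to 11, an L position)
n=17: L (options 16(W), 14(W), 13(W), 12(W) are all W)
n=18: W (go to 17, an L position)
n=19: L (options 18(W), 16(W), 15(W), 14(W) are all W)
n=20: W (go to 19, an L position)
n=21: W (go to 17, an L position)
n=22: W (go to 19, an L position)
n=23: W (go to 19, an L position)
n=24: W (go to 19, an L position)
n=25: L (options 24(W), 22(W), 21(W), 20(W) are all W)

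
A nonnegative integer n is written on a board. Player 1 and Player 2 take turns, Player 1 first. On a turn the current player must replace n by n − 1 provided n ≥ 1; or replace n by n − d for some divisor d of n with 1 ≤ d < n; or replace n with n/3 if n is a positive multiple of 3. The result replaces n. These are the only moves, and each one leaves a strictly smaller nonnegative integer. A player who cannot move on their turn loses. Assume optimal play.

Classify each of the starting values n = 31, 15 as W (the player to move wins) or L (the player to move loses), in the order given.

31: L, 15: W

Compute win/loss labels from the base case upward. A position with no move is L. Any other position is W if it can reach an L in one move, else L.
n=0: no move → L
n=1: can move to 0, which is L ⇒ W
n=2: the only move is to 1(W), a W ⇒ L
n=3: can move to 2, which is L ⇒ W
n=4: can move to 2, which is L ⇒ W
n=5: the only move is to 4(W), a W ⇒ L
n=6: can move to 2, which is L ⇒ W
n=7: the only move is to 6(W), a W ⇒ L
n=8: can move to 7, which is L ⇒ W
n=9: moves to 3(W), 6(W), 8(W); every one is W ⇒ L
n=10: can move to 5, which is L ⇒ W
n=11: the only move is to 10(W), a W ⇒ L
n=12: can move to 9, which is L ⇒ W
n=13: the only move is to 12(W), a W ⇒ L
n=14: can move to 7, which is L ⇒ W
n=15: can move to 5, which is L ⇒ W
n=16: moves to 8(W), 12(W), 14(W), 15(W); every one is W ⇒ L
n=17: can move to 16, which is L ⇒ W
n=18: can move to 9, which is L ⇒ W
n=19: the only move is to 18(W), a W ⇒ L
n=20: can move to 16, which is L ⇒ W
n=21: can move to 7, which is L ⇒ W
n=22: can move to 11, which is L ⇒ W
n=23: the only move is to 22(W), a W ⇒ L
n=24: can move to 16, which is L ⇒ W
n=25: moves to 20(W), 24(W); every one is W ⇒ L
n=26: can move to 13, which is L ⇒ W
n=27: can move to 9, which is L ⇒ W
n=28: moves to 14(W), 21(W), 24(W), 26(W), 27(W); every one is W ⇒ L
n=29: can move to 28, which is L ⇒ W
n=30: can move to 25, which is L ⇒ W
n=31: the only move is to 30(W), a W ⇒ L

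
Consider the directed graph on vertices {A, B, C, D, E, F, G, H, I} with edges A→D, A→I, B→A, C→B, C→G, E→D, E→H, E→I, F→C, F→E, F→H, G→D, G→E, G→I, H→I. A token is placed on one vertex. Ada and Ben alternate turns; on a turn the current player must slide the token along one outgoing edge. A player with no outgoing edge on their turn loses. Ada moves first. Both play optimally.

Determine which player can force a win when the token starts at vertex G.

Use the standard recursion: the mover loses at a terminal position; elsewhere, the mover wins exactly when some move hands the opponent an L position.
Every edge goes from a vertex to one that appears earlier in the order D, I, H, E, G, A, B, C, F, so processing vertices in that order labels each vertex after all of its successors.
D: no outgoing edge → L
I: no outgoing edge → L
H: W (go to I, an L position)
E: W (go to I, an L position)
G: W (go to I, an L position)
A: W (go to I, an L position)
B: L (sole option A(W) is W)
C: W (go to B, an L position)
F: L (options C(W), E(W), H(W) are all W)
The starting position G is W: Ada should move to I, handing over an L position.

Ada wins.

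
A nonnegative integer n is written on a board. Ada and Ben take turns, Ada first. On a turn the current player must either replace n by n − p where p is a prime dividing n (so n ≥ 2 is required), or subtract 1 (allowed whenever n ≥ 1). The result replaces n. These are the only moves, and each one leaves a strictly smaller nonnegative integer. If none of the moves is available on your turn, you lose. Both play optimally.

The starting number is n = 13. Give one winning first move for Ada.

Positions with no move are L. A position that does have a move is losing for the player to move precisely when every available move leads to a winning position for the opponent. Fill in the labels:
n=0: no move → L
n=1: W (go to 0, an L position)
n=2: W (go to 0, an L position)
n=3: W (go to 0, an L position)
n=4: L (options 2(W), 3(W) are all W)
n=5: W (go to 0, an L position)
n=6: W (go to 4, an L position)
n=7: W (go to 0, an L position)
n=8: L (options 6(W), 7(W) are all W)
n=9: W (go to 8, an L position)
n=10: W (go to 8, an L position)
n=11: W (go to 0, an L position)
n=12: L (options 9(W), 10(W), 11(W) are all W)
n=13: W (go to 0, an L position)
From 13, the L positions reachable in one move are: 0, 12. Any move reaching one of these is winning.

Move to 0.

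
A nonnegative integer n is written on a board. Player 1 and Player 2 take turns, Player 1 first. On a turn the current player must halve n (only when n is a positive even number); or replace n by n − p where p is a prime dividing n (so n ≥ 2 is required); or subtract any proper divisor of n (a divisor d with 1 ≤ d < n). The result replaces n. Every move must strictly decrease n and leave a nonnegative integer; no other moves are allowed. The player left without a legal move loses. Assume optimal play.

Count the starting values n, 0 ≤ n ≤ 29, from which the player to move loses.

Use the standard recursion: the mover loses at a terminal position; elsewhere, the mover wins exactly when some move hands the opponent an L position.
n=0: no move → L
n=1: no move → L
n=2: can move to 0, which is L ⇒ W
n=3: can move to 0, which is L ⇒ W
n=4: moves to 2(W), 3(W); every one is W ⇒ L
n=5: can move to 0, which is L ⇒ W
n=6: can move to 4, which is L ⇒ W
n=7: can move to 0, which is L ⇒ W
n=8: can move to 4, which is L ⇒ W
n=9: moves to 6(W), 8(W); every one is W ⇒ L
n=10: can move to 9, which is L ⇒ W
n=11: can move to 0, which is L ⇒ W
n=12: can move to 9, which is L ⇒ W
n=13: can move to 0, which is L ⇒ W
n=14: moves to 7(W), 12(W), 13(W); every one is W ⇒ L
n=15: can move to 14, which is L ⇒ W
n=16: can move to 14, which is L ⇒ W
n=17: can move to 0, which is L ⇒ W
n=18: can move to 9, which is L ⇒ W
n=19: can move to 0, which is L ⇒ W
n=20: moves to 10(W), 15(W), 16(W), 18(W), 19(W); every one is W ⇒ L
n=21: can move to 14, which is L ⇒ W
n=22: can move to 20, which is L ⇒ W
n=23: can move to 0, which is L ⇒ W
n=24: can move to 20, which is L ⇒ W
n=25: can move to 20, which is L ⇒ W
n=26: moves to 13(W), 24(W), 25(W); every one is W ⇒ L
n=27: can move to 26, which is L ⇒ W
n=28: can move to 14, which is L ⇒ W
n=29: can move to 0, which is L ⇒ W
L entries with 0 ≤ n ≤ 29: n = 0, 1, 4, 9, 14, 20, 26; that makes 7.

7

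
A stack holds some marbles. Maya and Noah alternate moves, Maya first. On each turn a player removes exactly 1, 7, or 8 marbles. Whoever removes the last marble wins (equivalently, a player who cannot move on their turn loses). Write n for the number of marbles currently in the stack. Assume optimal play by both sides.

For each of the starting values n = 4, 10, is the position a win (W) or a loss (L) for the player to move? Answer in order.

Classify positions by backward induction: terminal positions (no move available) are L. From any other position, the mover wins iff some move reaches an L.
n=0: no move → L
n=1: reaches L-position 0 → W
n=2: only reaches 1(W), which is W → L
n=3: reaches L-position 2 → W
n=4: only reaches 3(W), which is W → L
n=5: reaches L-position 4 → W
n=6: only reaches 5(W), which is W → L
n=7: reaches L-position 6 → W
n=8: reaches L-position 0 → W
n=9: reaches L-position 2 → W
n=10: reaches L-position 2 → W

4: L, 10: W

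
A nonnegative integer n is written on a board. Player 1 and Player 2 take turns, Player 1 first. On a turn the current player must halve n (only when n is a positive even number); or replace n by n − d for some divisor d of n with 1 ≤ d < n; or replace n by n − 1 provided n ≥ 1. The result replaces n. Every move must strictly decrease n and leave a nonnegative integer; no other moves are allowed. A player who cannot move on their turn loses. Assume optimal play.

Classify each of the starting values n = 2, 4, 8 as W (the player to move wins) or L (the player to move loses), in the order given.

2: L, 4: W, 8: W

Positions with no move are L. A position that does have a move is losing for the player to move precisely when every available move leads to a winning position for the opponent. Fill in the labels:
n=0: no move → L
n=1: →0(L), so W
n=2: →1(W) only, which is W, so L
n=3: →2(L), so W
n=4: →2(L), so W
n=5: →4(W) only, which is W, so L
n=6: →5(L), so W
n=7: →6(W) only, which is W, so L
n=8: →7(L), so W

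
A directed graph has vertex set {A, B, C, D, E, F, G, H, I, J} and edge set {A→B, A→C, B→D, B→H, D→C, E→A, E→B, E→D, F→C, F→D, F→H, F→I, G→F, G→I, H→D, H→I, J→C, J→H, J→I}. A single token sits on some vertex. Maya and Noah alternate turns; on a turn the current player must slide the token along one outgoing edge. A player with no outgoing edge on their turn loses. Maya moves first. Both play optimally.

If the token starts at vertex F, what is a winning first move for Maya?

Use the standard recursion: the mover loses at a terminal position; elsewhere, the mover wins exactly when some move hands the opponent an L position.
Every edge goes from a vertex to one that appears earlier in the order C, I, D, H, F, J, B, A, E, G, so processing vertices in that order labels each vertex after all of its successors.
C: no outgoing edge → L
I: no outgoing edge → L
D: →C(L), so W
H: →I(L), so W
F: →I(L), so W
J: →I(L), so W
B: →H(W), D(W) — all W, so L
A: →B(L), so W
E: →B(L), so W
G: →I(L), so W
From F, the L positions reachable in one move are: I, C. Any move reaching one of these is winning.

Move to I.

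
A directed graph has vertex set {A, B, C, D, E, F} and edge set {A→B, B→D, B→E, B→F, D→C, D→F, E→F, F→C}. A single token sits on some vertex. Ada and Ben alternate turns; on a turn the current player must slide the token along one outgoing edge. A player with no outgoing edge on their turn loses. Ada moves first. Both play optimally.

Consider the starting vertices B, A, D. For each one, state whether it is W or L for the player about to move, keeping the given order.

Classify positions by backward induction: terminal positions (no move available) are L. From any other position, the mover wins iff some move reaches an L.
Every edge goes from a vertex to one that appears earlier in the order C, F, D, E, B, A, so processing vertices in that order labels each vertex after all of its successors.
C: no outgoing edge → L
F: →C(L), so W
D: →C(L), so W
E: →F(W) only, which is W, so L
B: →E(L), so W
A: →B(W) only, which is W, so L

B: W, A: L, D: W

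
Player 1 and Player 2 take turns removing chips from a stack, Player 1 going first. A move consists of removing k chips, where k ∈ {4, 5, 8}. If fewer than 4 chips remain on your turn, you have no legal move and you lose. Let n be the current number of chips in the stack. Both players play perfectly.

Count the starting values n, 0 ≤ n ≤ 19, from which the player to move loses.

Label each position W (a win for the player to move) or L (a loss). A position with no legal move is L; any other position is W exactly when some move reaches an L, and L when every move reaches a W.
n=0: no move → L
n=1: no move → L
n=2: no move → L
n=3: no move → L
n=4: can move to 0, which is L ⇒ W
n=5: can move to 1, which is L ⇒ W
n=6: can move to 2, which is L ⇒ W
n=7: can move to 3, which is L ⇒ W
n=8: can move to 3, which is L ⇒ W
n=9: can move to 1, which is L ⇒ W
n=10: can move to 2, which is L ⇒ W
n=11: can move to 3, which is L ⇒ W
n=12: moves to 8(W), 7(W), 4(W); every one is W ⇒ L
n=13: moves to 9(W), 8(W), 5(W); every one is W ⇒ L
n=14: moves to 10(W), 9(W), 6(W); every one is W ⇒ L
n=15: moves to 11(W), 10(W), 7(W); every one is W ⇒ L
n=16: can move to 12, which is L ⇒ W
n=17: can move to 13, which is L ⇒ W
n=18: can move to 14, which is L ⇒ W
n=19: can move to 15, which is L ⇒ W
L entries with 0 ≤ n ≤ 19: n = 0, 1, 2, 3, 12, 13, 14, 15; that makes 8.

8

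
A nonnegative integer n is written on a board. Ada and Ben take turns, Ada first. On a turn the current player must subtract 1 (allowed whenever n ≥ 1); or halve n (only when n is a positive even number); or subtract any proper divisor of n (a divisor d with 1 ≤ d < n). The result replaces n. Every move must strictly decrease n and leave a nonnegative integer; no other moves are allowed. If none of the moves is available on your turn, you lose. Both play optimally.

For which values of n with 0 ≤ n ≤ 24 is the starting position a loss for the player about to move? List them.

0, 2, 5, 7, 9, 11, 13, 15, 17, 19, 21, 23

Label each position W (a win for the player to move) or L (a loss). A position with no legal move is L; any other position is W exactly when some move reaches an L, and L when every move reaches a W.
n=0: no move → L
n=1: can move to 0, which is L ⇒ W
n=2: the only move is to 1(W), a W ⇒ L
n=3: can move to 2, which is L ⇒ W
n=4: can move to 2, which is L ⇒ W
n=5: the only move is to 4(W), a W ⇒ L
n=6: can move to 5, which is L ⇒ W
n=7: the only move is to 6(W), a W ⇒ L
n=8: can move to 7, which is L ⇒ W
n=9: moves to 6(W), 8(W); every one is W ⇒ L
n=10: can move to 5, which is L ⇒ W
n=11: the only move is to 10(W), a W ⇒ L
n=12: can move to 9, which is L ⇒ W
n=13: the only move is to 12(W), a W ⇒ L
n=14: can move to 7, which is L ⇒ W
n=15: moves to 10(W), 12(W), 14(W); every one is W ⇒ L
n=16: can move to 15, which is L ⇒ W
n=17: the only move is to 16(W), a W ⇒ L
n=18: can move to 9, which is L ⇒ W
n=19: the only move is to 18(W), a W ⇒ L
n=20: can move to 15, which is L ⇒ W
n=21: moves to 14(W), 18(W), 20(W); every one is W ⇒ L
n=22: can move to 11, which is L ⇒ W
n=23: the only move is to 22(W), a W ⇒ L
n=24: can move to 21, which is L ⇒ W
Reading off the rows marked L gives the requested list; there are 12 such values of n.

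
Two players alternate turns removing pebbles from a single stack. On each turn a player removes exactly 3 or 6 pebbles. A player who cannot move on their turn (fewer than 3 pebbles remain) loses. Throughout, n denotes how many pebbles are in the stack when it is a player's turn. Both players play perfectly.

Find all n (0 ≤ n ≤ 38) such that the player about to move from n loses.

Positions with no move are L. A position that does have a move is losing for the player to move precisely when every available move leads to a winning position for the opponent. Fill in the labels:
n=0: no move → L
n=1: no move → L
n=2: no move → L
n=3: →0(L), so W
n=4: →1(L), so W
n=5: →2(L), so W
n=6: →0(L), so W
n=7: →1(L), so W
n=8: →2(L), so W
n=9: →6(W), 3(W) — all W, so L
n=10: →7(W), 4(W) — all W, so L
n=11: →8(W), 5(W) — all W, so L
n=12: →9(L), so W
n=13: →10(L), so W
n=14: →11(L), so W
n=15: →9(L), so W
n=16: →10(L), so W
n=17: →11(L), so W
n=18: →15(W), 12(W) — all W, so L
n=19: →16(W), 13(W) — all W, so L
n=20: →17(W), 14(W) — all W, so L
n=21: →18(L), so W
n=22: →19(L), so W
n=23: →20(L), so W
n=24: →18(L), so W
n=25: →19(L), so W
n=26: →20(L), so W
n=27: →24(W), 21(W) — all W, so L
n=28: →25(W), 22(W) — all W, so L
n=29: →26(W), 23(W) — all W, so L
n=30: →27(L), so W
n=31: →28(L), so W
n=32: →29(L), so W
n=33: →27(L), so W
n=34: →28(L), so W
n=35: →29(L), so W
n=36: →33(W), 30(W) — all W, so L
n=37: →34(W), 31(W) — all W, so L
n=38: →35(W), 32(W) — all W, so L
The losing starting values of n are exactly the entries labelled L in this table (15 of them).

0, 1, 2, 9, 10, 11, 18, 19, 20, 27, 28, 29, 36, 37, 38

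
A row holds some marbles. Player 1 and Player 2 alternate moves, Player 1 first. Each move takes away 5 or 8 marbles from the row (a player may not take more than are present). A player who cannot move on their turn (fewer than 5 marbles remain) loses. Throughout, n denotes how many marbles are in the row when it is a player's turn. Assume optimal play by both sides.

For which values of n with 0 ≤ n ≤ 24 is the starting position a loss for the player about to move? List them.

0, 1, 2, 3, 4, 13, 14, 15, 16, 17

Use the standard recursion: the mover loses at a terminal position; elsewhere, the mover wins exactly when some move hands the opponent an L position.
n=0: no move → L
n=1: no move → L
n=2: no move → L
n=3: no move → L
n=4: no move → L
n=5: W (go to 0, an L position)
n=6: W (go to 1, an L position)
n=7: W (go to 2, an L position)
n=8: W (go to 3, an L position)
n=9: W (go to 4, an L position)
n=10: W (go to 2, an L position)
n=11: W (go to 3, an L position)
n=12: W (go to 4, an L position)
n=13: L (options 8(W), 5(W) are all W)
n=14: L (options 9(W), 6(W) are all W)
n=15: L (options 10(W), 7(W) are all W)
n=16: L (options 11(W), 8(W) are all W)
n=17: L (options 12(W), 9(W) are all W)
n=18: W (go to 13, an L position)
n=19: W (go to 14, an L position)
n=20: W (go to 15, an L position)
n=21: W (go to 16, an L position)
n=22: W (go to 17, an L position)
n=23: W (go to 15, an L position)
n=24: W (go to 16, an L position)
Reading off the rows marked L gives the requested list; there are 10 such values of n.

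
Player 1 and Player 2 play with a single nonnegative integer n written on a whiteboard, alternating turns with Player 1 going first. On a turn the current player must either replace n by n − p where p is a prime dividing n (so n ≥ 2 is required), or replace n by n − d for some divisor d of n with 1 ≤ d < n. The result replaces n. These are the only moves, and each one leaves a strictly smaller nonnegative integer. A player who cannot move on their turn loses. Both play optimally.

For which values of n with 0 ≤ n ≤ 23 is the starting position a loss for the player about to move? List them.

0, 1, 4, 9, 14, 20

Compute win/loss labels from the base case upward. A position with no move is L. Any other position is W if it can reach an L in one move, else L.
n=0: no move → L
n=1: no move → L
n=2: can move to 0, which is L ⇒ W
n=3: can move to 0, which is L ⇒ W
n=4: moves to 2(W), 3(W); every one is W ⇒ L
n=5: can move to 0, which is L ⇒ W
n=6: can move to 4, which is L ⇒ W
n=7: can move to 0, which is L ⇒ W
n=8: can move to 4, which is L ⇒ W
n=9: moves to 6(W), 8(W); every one is W ⇒ L
n=10: can move to 9, which is L ⇒ W
n=11: can move to 0, which is L ⇒ W
n=12: can move to 9, which is L ⇒ W
n=13: can move to 0, which is L ⇒ W
n=14: moves to 7(W), 12(W), 13(W); every one is W ⇒ L
n=15: can move to 14, which is L ⇒ W
n=16: can move to 14, which is L ⇒ W
n=17: can move to 0, which is L ⇒ W
n=18: can move to 9, which is L ⇒ W
n=19: can move to 0, which is L ⇒ W
n=20: moves to 10(W), 15(W), 16(W), 18(W), 19(W); every one is W ⇒ L
n=21: can move to 14, which is L ⇒ W
n=22: can move to 20, which is L ⇒ W
n=23: can move to 0, which is L ⇒ W
The losing starting values of n are exactly the entries labelled L in this table (6 of them).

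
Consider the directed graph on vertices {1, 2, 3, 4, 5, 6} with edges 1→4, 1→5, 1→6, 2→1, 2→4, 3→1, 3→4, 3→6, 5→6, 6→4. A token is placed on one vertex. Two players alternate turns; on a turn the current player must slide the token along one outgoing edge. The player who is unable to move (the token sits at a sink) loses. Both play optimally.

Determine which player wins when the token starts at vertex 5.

The second player wins.

Positions with no move are L. A position that does have a move is losing for the player to move precisely when every available move leads to a winning position for the opponent. Fill in the labels:
Every edge goes from a vertex to one that appears earlier in the order 4, 6, 5, 1, 2, 3, so processing vertices in that order labels each vertex after all of its successors.
4: no outgoing edge → L
6: →4(L), so W
5: →6(W) only, which is W, so L
1: →5(L), so W
2: →4(L), so W
3: →4(L), so W
The starting position 5 is L: whatever the player to move does, the opponent receives a W position.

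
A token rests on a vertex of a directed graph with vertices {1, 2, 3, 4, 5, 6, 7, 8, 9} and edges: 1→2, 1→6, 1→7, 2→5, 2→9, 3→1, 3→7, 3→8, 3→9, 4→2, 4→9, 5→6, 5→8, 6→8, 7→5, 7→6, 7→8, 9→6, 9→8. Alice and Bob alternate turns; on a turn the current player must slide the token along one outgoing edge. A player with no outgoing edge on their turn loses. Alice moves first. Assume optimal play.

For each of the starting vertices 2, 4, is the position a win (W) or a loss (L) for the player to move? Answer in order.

2: L, 4: W

Work bottom-up. With no move the player to move loses. Otherwise the position is W if at least one move leads to an L position for the opponent, and L if every move leads to a W.
Every edge goes from a vertex to one that appears earlier in the order 8, 6, 5, 7, 9, 2, 1, 3, 4, so processing vertices in that order labels each vertex after all of its successors.
8: no outgoing edge → L
6: →8(L), so W
5: →8(L), so W
7: →8(L), so W
9: →8(L), so W
2: →9(W), 5(W) — all W, so L
1: →2(L), so W
3: →8(L), so W
4: →2(L), so W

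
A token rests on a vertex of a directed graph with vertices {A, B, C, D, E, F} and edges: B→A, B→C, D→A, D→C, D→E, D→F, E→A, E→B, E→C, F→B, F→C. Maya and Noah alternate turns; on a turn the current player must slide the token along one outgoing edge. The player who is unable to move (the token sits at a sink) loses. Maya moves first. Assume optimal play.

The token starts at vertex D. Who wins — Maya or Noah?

Label each position W (a win for the player to move) or L (a loss). A position with no legal move is L; any other position is W exactly when some move reaches an L, and L when every move reaches a W.
Every edge goes from a vertex to one that appears earlier in the order A, C, B, E, F, D, so processing vertices in that order labels each vertex after all of its successors.
A: no outgoing edge → L
C: no outgoing edge → L
B: W (go to C, an L position)
E: W (go to C, an L position)
F: W (go to C, an L position)
D: W (go to C, an L position)
From D Maya can move to C, reaching an L position.

Maya wins.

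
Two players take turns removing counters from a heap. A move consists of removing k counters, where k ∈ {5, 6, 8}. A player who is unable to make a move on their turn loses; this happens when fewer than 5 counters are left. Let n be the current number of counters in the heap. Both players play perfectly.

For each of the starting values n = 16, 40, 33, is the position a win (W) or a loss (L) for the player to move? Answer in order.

Use the standard recursion: the mover loses at a terminal position; elsewhere, the mover wins exactly when some move hands the opponent an L position.
n=0: no move → L
n=1: no move → L
n=2: no move → L
n=3: no move → L
n=4: no move → L
n=5: W (go to 0, an L position)
n=6: W (go to 1, an L position)
n=7: W (go to 2, an L position)
n=8: W (go to 3, an L position)
n=9: W (go to 4, an L position)
n=10: W (go to 4, an L position)
n=11: W (go to 3, an L position)
n=12: W (go to 4, an L position)
n=13: L (options 8(W), 7(W), 5(W) are all W)
n=14: L (options 9(W), 8(W), 6(W) are all W)
n=15: L (options 10(W), 9(W), 7(W) are all W)
n=16: L (options 11(W), 10(W), 8(W) are all W)
n=17: L (options 12(W), 11(W), 9(W) are all W)
n=18: W (go to 13, an L position)
n=19: W (go to 14, an L position)
n=20: W (go to 15, an L position)
n=21: W (go to 16, an L position)
n=22: W (go to 17, an L position)
n=23: W (go to 17, an L position)
n=24: W (go to 16, an L position)
n=25: W (go to 17, an L position)
n=26: L (options 21(W), 20(W), 18(W) are all W)
n=27: L (options 22(W), 21(W), 19(W) are all W)
n=28: L (options 23(W), 22(W), 20(W) are all W)
n=29: L (options 24(W), 23(W), 21(W) are all W)
n=30: L (options 25(W), 24(W), 22(W) are all W)
n=31: W (go to 26, an L position)
n=32: W (go to 27, an L position)
n=33: W (go to 28, an L position)
n=34: W (go to 29, an L position)
n=35: W (go to 30, an L position)
n=36: W (go to 30, an L position)
n=37: W (go to 29, an L position)
n=38: W (go to 30, an L position)
n=39: L (options 34(W), 33(W), 31(W) are all W)
n=40: L (options 35(W), 34(W), 32(W) are all W)

16: L, 40: L, 33: W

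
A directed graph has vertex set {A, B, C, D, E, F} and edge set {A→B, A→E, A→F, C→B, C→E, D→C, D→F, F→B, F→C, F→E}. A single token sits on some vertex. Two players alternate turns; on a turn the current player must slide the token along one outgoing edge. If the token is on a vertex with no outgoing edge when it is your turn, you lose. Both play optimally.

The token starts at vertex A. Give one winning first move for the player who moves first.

Move to B.

Label each position W (a win for the player to move) or L (a loss). A position with no legal move is L; any other position is W exactly when some move reaches an L, and L when every move reaches a W.
Every edge goes from a vertex to one that appears earlier in the order E, B, C, F, D, A, so processing vertices in that order labels each vertex after all of its successors.
E: no outgoing edge → L
B: no outgoing edge → L
C: reaches L-position B → W
F: reaches L-position B → W
D: only reaches F(W), C(W), all W → L
A: reaches L-position B → W
From A, the L positions reachable in one move are: B, E. Any move reaching one of these is winning.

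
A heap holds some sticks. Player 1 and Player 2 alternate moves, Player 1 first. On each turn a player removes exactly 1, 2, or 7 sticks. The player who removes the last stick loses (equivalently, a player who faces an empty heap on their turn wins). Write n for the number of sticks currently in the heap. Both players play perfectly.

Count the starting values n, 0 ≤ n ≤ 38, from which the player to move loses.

Compute win/loss labels from the base case upward. A position with no move is W. Any other position is W if it can reach an L in one move, else L.
n=0: no move; the opponent has just taken the last stick and therefore loses → W
n=1: →0(W) only, which is W, so L
n=2: →1(L), so W
n=3: →1(L), so W
n=4: →3(W), 2(W) — all W, so L
n=5: →4(L), so W
n=6: →4(L), so W
n=7: →6(W), 5(W), 0(W) — all W, so L
n=8: →7(L), so W
n=9: →7(L), so W
n=10: →9(W), 8(W), 3(W) — all W, so L
n=11: →10(L), so W
n=12: →10(L), so W
n=13: →12(W), 11(W), 6(W) — all W, so L
n=14: →13(L), so W
n=15: →13(L), so W
n=16: →15(W), 14(W), 9(W) — all W, so L
n=17: →16(L), so W
n=18: →16(L), so W
n=19: →18(W), 17(W), 12(W) — all W, so L
n=20: →19(L), so W
n=21: →19(L), so W
n=22: →21(W), 20(W), 15(W) — all W, so L
n=23: →22(L), so W
n=24: →22(L), so W
n=25: →24(W), 23(W), 18(W) — all W, so L
n=26: →25(L), so W
n=27: →25(L), so W
n=28: →27(W), 26(W), 21(W) — all W, so L
n=29: →28(L), so W
n=30: →28(L), so W
n=31: →30(W), 29(W), 24(W) — all W, so L
n=32: →31(L), so W
n=33: →31(L), so W
n=34: →33(W), 32(W), 27(W) — all W, so L
n=35: →34(L), so W
n=36: →34(L), so W
n=37: →36(W), 35(W), 30(W) — all W, so L
n=38: →37(L), so W
L entries with 0 ≤ n ≤ 38: n = 1, 4, 7, 10, 13, 16, 19, 22, 25, 28, 31, 34, 37; that makes 13.

13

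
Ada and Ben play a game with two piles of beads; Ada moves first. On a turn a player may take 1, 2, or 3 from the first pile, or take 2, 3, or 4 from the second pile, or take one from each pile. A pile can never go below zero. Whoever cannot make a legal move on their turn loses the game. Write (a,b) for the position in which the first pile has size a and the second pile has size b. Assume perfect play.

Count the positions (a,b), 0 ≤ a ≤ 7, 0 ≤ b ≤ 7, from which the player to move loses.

16

Work bottom-up. With no move the player to move loses. Otherwise the position is W if at least one move leads to an L position for the opponent, and L if every move leads to a W.
Every move lowers a or b (never raises either), so fill the grid row by row in increasing a, and left to right within a row: each cell's successors are then already labelled.
      b=0  b=1  b=2  b=3  b=4  b=5  b=6  b=7
a=0:    L    L    W    W    W    W    L    L
a=1:    W    W    W    L    L    W    W    W
a=2:    W    W    L    W    W    W    W    W
a=3:    W    W    W    W    W    L    W    W
a=4:    L    L    W    W    W    W    W    L
a=5:    W    W    W    L    L    W    W    W
a=6:    W    W    L    W    W    W    W    W
a=7:    W    W    W    W    W    L    L    W
Cells with no legal move (terminal, hence L): (0,0), (0,1).
The remaining L cells, each justified by listing all of its moves:
(0,6): →(0,4)(W), (0,3)(W), (0,2)(W) — all W, so L
(0,7): →(0,5)(W), (0,4)(W), (0,3)(W) — all W, so L
(1,3): →(0,3)(W), (1,1)(W), (1,0)(W), (0,2)(W) — all W, so L
(1,4): →(0,4)(W), (1,2)(W), (1,1)(W), (1,0)(W), (0,3)(W) — all W, so L
(2,2): →(1,2)(W), (0,2)(W), (2,0)(W), (1,1)(W) — all W, so L
(3,5): →(2,5)(W), (1,5)(W), (0,5)(W), (3,3)(W), (3,2)(W), (3,1)(W), (2,4)(W) — all W, so L
(4,0): →(3,0)(W), (2,0)(W), (1,0)(W) — all W, so L
(4,1): →(3,1)(W), (2,1)(W), (1,1)(W), (3,0)(W) — all W, so L
(4,7): →(3,7)(W), (2,7)(W), (1,7)(W), (4,5)(W), (4,4)(W), (4,3)(W), (3,6)(W) — all W, so L
(5,3): →(4,3)(W), (3,3)(W), (2,3)(W), (5,1)(W), (5,0)(W), (4,2)(W) — all W, so L
(5,4): →(4,4)(W), (3,4)(W), (2,4)(W), (5,2)(W), (5,1)(W), (5,0)(W), (4,3)(W) — all W, so L
(6,2): →(5,2)(W), (4,2)(W), (3,2)(W), (6,0)(W), (5,1)(W) — all W, so L
(7,5): →(6,5)(W), (5,5)(W), (4,5)(W), (7,3)(W), (7,2)(W), (7,1)(W), (6,4)(W) — all W, so L
(7,6): →(6,6)(W), (5,6)(W), (4,6)(W), (7,4)(W), (7,3)(W), (7,2)(W), (6,5)(W) — all W, so L
Every other cell has at least one move into one of the L cells above, so it is W.
L cells per row: a=0: 4, a=1: 2, a=2: 1, a=3: 1, a=4: 3, a=5: 2, a=6: 1, a=7: 2; total 16.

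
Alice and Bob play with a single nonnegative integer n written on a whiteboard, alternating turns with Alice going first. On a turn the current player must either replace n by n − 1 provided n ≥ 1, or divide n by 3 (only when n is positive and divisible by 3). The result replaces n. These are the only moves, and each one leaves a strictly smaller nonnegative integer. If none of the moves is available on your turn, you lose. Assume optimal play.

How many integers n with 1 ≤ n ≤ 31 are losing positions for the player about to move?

14

Use the standard recursion: the mover loses at a terminal position; elsewhere, the mover wins exactly when some move hands the opponent an L position.
n=0: no move → L
n=1: →0(L), so W
n=2: →1(W) only, which is W, so L
n=3: →2(L), so W
n=4: →3(W) only, which is W, so L
n=5: →4(L), so W
n=6: →2(L), so W
n=7: →6(W) only, which is W, so L
n=8: →7(L), so W
n=9: →3(W), 8(W) — all W, so L
n=10: →9(L), so W
n=11: →10(W) only, which is W, so L
n=12: →4(L), so W
n=13: →12(W) only, which is W, so L
n=14: →13(L), so W
n=15: →5(W), 14(W) — all W, so L
n=16: →15(L), so W
n=17: →16(W) only, which is W, so L
n=18: →17(L), so W
n=19: →18(W) only, which is W, so L
n=20: →19(L), so W
n=21: →7(L), so W
n=22: →21(W) only, which is W, so L
n=23: →22(L), so W
n=24: →8(W), 23(W) — all W, so L
n=25: →24(L), so W
n=26: →25(W) only, which is W, so L
n=27: →9(L), so W
n=28: →27(W) only, which is W, so L
n=29: →28(L), so W
n=30: →10(W), 29(W) — all W, so L
n=31: →30(L), so W
L entries with 1 ≤ n ≤ 31 (n=0 is outside the asked range and is not counted): n = 2, 4, 7, 9, 11, 13, 15, 17, 19, 22, 24, 26, 28, 30; that makes 14.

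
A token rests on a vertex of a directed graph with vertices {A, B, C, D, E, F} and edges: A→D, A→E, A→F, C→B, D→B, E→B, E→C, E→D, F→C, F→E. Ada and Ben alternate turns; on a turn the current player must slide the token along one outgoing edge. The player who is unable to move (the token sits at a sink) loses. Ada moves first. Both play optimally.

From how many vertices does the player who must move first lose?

Build the W/L table. Terminal = L. A non-terminal position is W if it has a move to some L; otherwise it is L.
Every edge goes from a vertex to one that appears earlier in the order B, D, C, E, F, A, so processing vertices in that order labels each vertex after all of its successors.
B: no outgoing edge → L
D: W (go to B, an L position)
C: W (go to B, an L position)
E: W (go to B, an L position)
F: L (options E(W), C(W) are all W)
A: W (go to F, an L position)
The L vertices are B, F; that is 2 in all.

2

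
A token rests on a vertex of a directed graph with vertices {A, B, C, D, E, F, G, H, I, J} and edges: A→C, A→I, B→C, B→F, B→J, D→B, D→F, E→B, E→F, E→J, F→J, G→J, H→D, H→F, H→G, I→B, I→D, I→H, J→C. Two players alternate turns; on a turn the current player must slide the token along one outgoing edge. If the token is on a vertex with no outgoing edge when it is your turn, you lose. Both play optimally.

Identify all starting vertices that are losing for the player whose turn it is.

Build the W/L table. Terminal = L. A non-terminal position is W if it has a move to some L; otherwise it is L.
Every edge goes from a vertex to one that appears earlier in the order C, J, F, B, E, D, G, H, I, A, so processing vertices in that order labels each vertex after all of its successors.
C: no outgoing edge → L
J: →C(L), so W
F: →J(W) only, which is W, so L
B: →F(L), so W
E: →F(L), so W
D: →F(L), so W
G: →J(W) only, which is W, so L
H: →G(L), so W
I: →H(W), D(W), B(W) — all W, so L
A: →I(L), so W
Reading off the rows marked L gives the requested list; there are 4 such vertices.

C, F, G, I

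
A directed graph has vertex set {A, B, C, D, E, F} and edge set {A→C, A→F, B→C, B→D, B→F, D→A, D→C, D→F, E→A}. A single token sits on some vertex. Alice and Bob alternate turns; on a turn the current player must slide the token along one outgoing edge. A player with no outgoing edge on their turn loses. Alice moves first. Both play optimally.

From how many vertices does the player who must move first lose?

Build the W/L table. Terminal = L. A non-terminal position is W if it has a move to some L; otherwise it is L.
Every edge goes from a vertex to one that appears earlier in the order F, C, A, E, D, B, so processing vertices in that order labels each vertex after all of its successors.
F: no outgoing edge → L
C: no outgoing edge → L
A: reaches L-position C → W
E: only reaches A(W), which is W → L
D: reaches L-position C → W
B: reaches L-position C → W
The L vertices are C, E, F; that is 3 in all.

3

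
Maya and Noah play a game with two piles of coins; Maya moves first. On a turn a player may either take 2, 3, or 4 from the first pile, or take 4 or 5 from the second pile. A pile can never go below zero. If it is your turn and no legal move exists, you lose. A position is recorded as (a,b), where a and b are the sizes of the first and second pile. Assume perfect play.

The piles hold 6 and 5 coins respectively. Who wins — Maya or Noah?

Maya wins.

Positions with no move are L. A position that does have a move is losing for the player to move precisely when every available move leads to a winning position for the opponent. Fill in the labels:
No move ever increases a pile, so every position that can arise here has a ≤ 6 and b ≤ 5; it is enough to label the cells with 0 ≤ a ≤ 6 and 0 ≤ b ≤ 5.
Every move lowers a or b (never raises either), so fill the grid row by row in increasing a, and left to right within a row: each cell's successors are then already labelled.
      b=0  b=1  b=2  b=3  b=4  b=5
a=0:    L    L    L    L    W    W
a=1:    L    L    L    L    W    W
a=2:    W    W    W    W    L    L
a=3:    W    W    W    W    L    L
a=4:    W    W    W    W    W    W
a=5:    W    W    W    W    W    W
a=6:    L    L    L    L    W    W
Cells with no legal move (terminal, hence L): (0,0), (0,1), (0,2), (0,3), (1,0), (1,1), (1,2), (1,3).
The remaining L cells, each justified by listing all of its moves:
(2,4): only reaches (0,4)(W), (2,0)(W), all W → L
(2,5): only reaches (0,5)(W), (2,1)(W), (2,0)(W), all W → L
(3,4): only reaches (1,4)(W), (0,4)(W), (3,0)(W), all W → L
(3,5): only reaches (1,5)(W), (0,5)(W), (3,1)(W), (3,0)(W), all W → L
(6,0): only reaches (4,0)(W), (3,0)(W), (2,0)(W), all W → L
(6,1): only reaches (4,1)(W), (3,1)(W), (2,1)(W), all W → L
(6,2): only reaches (4,2)(W), (3,2)(W), (2,2)(W), all W → L
(6,3): only reaches (4,3)(W), (3,3)(W), (2,3)(W), all W → L
Every other cell has at least one move into one of the L cells above, so it is W.
From (6,5) Maya can move to (3,5), reaching an L position.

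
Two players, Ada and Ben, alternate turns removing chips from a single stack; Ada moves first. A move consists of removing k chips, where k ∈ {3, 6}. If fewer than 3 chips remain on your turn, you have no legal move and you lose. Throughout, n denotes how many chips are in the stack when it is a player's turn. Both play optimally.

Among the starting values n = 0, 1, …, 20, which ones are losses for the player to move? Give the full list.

0, 1, 2, 9, 10, 11, 18, 19, 20

Build the W/L table. Terminal = L. A non-terminal position is W if it has a move to some L; otherwise it is L.
n=0: no move → L
n=1: no move → L
n=2: no move → L
n=3: W (go to 0, an L position)
n=4: W (go to 1, an L position)
n=5: W (go to 2, an L position)
n=6: W (go to 0, an L position)
n=7: W (go to 1, an L position)
n=8: W (go to 2, an L position)
n=9: L (options 6(W), 3(W) are all W)
n=10: L (options 7(W), 4(W) are all W)
n=11: L (options 8(W), 5(W) are all W)
n=12: W (go to 9, an L position)
n=13: W (go to 10, an L position)
n=14: W (go to 11, an L position)
n=15: W (go to 9, an L position)
n=16: W (go to 10, an L position)
n=17: W (go to 11, an L position)
n=18: L (options 15(W), 12(W) are all W)
n=19: L (options 16(W), 13(W) are all W)
n=20: L (options 17(W), 14(W) are all W)
Reading off the rows marked L gives the requested list; there are 9 such values of n.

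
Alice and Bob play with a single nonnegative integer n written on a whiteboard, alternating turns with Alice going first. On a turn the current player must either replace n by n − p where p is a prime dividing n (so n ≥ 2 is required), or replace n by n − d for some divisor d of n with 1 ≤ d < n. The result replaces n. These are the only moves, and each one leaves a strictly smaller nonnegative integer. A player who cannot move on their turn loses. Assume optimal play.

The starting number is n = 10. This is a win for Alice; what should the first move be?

Move to 9.

Work bottom-up. With no move the player to move loses. Otherwise the position is W if at least one move leads to an L position for the opponent, and L if every move leads to a W.
n=0: no move → L
n=1: no move → L
n=2: →0(L), so W
n=3: →0(L), so W
n=4: →2(W), 3(W) — all W, so L
n=5: →0(L), so W
n=6: →4(L), so W
n=7: →0(L), so W
n=8: →4(L), so W
n=9: →6(W), 8(W) — all W, so L
n=10: →9(L), so W
From 10, the L positions reachable in one move are: 9.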